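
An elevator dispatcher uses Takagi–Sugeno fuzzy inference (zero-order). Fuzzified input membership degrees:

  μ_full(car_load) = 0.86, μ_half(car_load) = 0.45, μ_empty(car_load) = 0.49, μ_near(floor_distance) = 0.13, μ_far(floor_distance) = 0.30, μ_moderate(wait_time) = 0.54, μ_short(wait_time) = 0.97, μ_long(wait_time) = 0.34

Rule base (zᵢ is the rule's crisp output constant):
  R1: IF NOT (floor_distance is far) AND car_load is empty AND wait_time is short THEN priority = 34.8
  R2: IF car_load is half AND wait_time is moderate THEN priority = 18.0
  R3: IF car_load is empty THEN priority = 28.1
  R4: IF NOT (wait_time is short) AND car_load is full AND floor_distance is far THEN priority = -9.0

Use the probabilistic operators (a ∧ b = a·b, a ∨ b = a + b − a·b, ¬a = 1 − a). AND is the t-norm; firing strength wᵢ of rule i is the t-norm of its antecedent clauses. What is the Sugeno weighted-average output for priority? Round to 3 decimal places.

R1 (z=34.8): ¬far=1−0.30=0.70, empty=0.49, short=0.97; AND[a·b] → w = 0.3327
R2 (z=18.0): half=0.45, moderate=0.54; AND[a·b] → w = 0.2430
R3 (z=28.1): empty=0.49 → w = 0.4900
R4 (z=-9.0): ¬short=1−0.97=0.03, full=0.86, far=0.30; AND[a·b] → w = 0.0077
Weighted average = (0.3327·34.8 + 0.2430·18.0 + 0.4900·28.1 + 0.0077·-9.0) / (0.3327 + 0.2430 + 0.4900 + 0.0077)
  = 29.6516 / 1.0735 = 27.623

27.623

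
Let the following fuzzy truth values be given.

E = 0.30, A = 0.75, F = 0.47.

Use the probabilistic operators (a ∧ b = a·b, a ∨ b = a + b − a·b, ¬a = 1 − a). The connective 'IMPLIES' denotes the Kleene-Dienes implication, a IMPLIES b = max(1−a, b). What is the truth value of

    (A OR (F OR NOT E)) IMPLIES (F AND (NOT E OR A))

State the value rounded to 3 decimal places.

NOT E = 1 − 0.3000 = 0.7000
F OR NOT E = a + b − a·b on (0.4700, 0.7000) = 0.8410
A OR (F OR NOT E) = a + b − a·b on (0.7500, 0.8410) = 0.9603
NOT E = 1 − 0.3000 = 0.7000
NOT E OR A = a + b − a·b on (0.7000, 0.7500) = 0.9250
F AND (NOT E OR A) = a·b on (0.4700, 0.9250) = 0.4347
(A OR (F OR NOT E)) IMPLIES (F AND (NOT E OR A))  [Kleene-Dienes: max(1−a, b)] with a=0.9603, b=0.4347 → 0.4347

0.435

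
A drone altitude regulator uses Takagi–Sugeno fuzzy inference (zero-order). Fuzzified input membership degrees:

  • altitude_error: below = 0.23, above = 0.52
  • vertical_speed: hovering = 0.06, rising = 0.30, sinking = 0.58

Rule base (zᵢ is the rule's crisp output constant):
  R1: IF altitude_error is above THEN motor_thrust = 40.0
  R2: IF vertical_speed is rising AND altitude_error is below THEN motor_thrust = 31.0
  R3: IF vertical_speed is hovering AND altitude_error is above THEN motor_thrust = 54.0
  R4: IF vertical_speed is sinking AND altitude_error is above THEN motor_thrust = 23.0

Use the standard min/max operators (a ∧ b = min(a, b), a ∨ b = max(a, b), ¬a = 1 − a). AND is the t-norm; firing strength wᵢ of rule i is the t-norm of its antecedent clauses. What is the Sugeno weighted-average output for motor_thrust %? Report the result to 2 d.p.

R1 (z=40.0): above=0.52 → w = 0.52
R2 (z=31.0): rising=0.30, below=0.23; AND[min(a, b)] → w = 0.23
R3 (z=54.0): hovering=0.06, above=0.52; AND[min(a, b)] → w = 0.06
R4 (z=23.0): sinking=0.58, above=0.52; AND[min(a, b)] → w = 0.52
Weighted average = (0.52·40.0 + 0.23·31.0 + 0.06·54.0 + 0.52·23.0) / (0.52 + 0.23 + 0.06 + 0.52)
  = 43.1300 / 1.3300 = 32.43

32.43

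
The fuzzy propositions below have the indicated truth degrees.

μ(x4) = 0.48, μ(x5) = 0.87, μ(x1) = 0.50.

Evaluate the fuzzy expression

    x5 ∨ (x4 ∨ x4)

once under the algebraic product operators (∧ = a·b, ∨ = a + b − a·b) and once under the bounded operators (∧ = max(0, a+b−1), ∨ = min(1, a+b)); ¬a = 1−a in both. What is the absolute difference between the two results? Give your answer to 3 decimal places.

Under algebraic product:
  x4 ∨ x4 = a + b − a·b on (0.4800, 0.4800) = 0.7296
  x5 ∨ (x4 ∨ x4) = a + b − a·b on (0.8700, 0.7296) = 0.9648
  → value = 0.9648
Under bounded:
  x4 ∨ x4 = min(1, a+b) on (0.48, 0.48) = 0.96
  x5 ∨ (x4 ∨ x4) = min(1, a+b) on (0.87, 0.96) = 1.00
  → value = 1.0000
|0.9648 − 1.0000| = 0.035

0.035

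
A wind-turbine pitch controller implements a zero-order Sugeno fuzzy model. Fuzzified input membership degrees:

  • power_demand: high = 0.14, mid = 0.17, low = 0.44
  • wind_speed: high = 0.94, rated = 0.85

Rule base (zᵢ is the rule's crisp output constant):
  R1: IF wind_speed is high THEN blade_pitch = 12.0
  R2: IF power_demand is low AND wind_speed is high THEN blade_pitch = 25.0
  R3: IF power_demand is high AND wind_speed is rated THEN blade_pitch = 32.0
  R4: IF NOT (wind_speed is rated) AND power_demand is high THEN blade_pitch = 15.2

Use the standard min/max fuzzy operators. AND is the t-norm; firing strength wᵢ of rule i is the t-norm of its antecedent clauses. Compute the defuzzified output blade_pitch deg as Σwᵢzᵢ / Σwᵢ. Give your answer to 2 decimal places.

17.40

R1 (z=12.0): high=0.94 → w = 0.94
R2 (z=25.0): low=0.44, high=0.94; AND[min(a, b)] → w = 0.44
R3 (z=32.0): high=0.14, rated=0.85; AND[min(a, b)] → w = 0.14
R4 (z=15.2): ¬rated=1−0.85=0.15, high=0.14; AND[min(a, b)] → w = 0.14
Weighted average = (0.94·12.0 + 0.44·25.0 + 0.14·32.0 + 0.14·15.2) / (0.94 + 0.44 + 0.14 + 0.14)
  = 28.8880 / 1.6600 = 17.40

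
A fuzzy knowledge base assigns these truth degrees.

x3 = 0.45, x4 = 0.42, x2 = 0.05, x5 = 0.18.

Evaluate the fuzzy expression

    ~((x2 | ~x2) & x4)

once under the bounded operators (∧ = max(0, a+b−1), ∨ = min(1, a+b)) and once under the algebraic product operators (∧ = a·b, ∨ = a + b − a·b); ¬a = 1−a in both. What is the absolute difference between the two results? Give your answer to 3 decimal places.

0.020

Under bounded:
  ~x2 = 1 − 0.05 = 0.95
  x2 | ~x2 = min(1, a+b) on (0.05, 0.95) = 1.00
  (x2 | ~x2) & x4 = max(0, a+b−1) on (1.00, 0.42) = 0.42
  ~((x2 | ~x2) & x4) = 1 − 0.42 = 0.58
  → value = 0.5800
Under algebraic product:
  ~x2 = 1 − 0.0500 = 0.9500
  x2 | ~x2 = a + b − a·b on (0.0500, 0.9500) = 0.9525
  (x2 | ~x2) & x4 = a·b on (0.9525, 0.4200) = 0.4001
  ~((x2 | ~x2) & x4) = 1 − 0.4001 = 0.5999
  → value = 0.5999
|0.5800 − 0.5999| = 0.020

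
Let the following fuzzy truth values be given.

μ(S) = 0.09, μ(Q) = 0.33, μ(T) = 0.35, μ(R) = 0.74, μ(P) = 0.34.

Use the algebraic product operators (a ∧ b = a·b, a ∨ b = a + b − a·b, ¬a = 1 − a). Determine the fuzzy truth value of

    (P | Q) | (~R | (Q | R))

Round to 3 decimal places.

0.943

P | Q = a + b − a·b on (0.3400, 0.3300) = 0.5578
~R = 1 − 0.7400 = 0.2600
Q | R = a + b − a·b on (0.3300, 0.7400) = 0.8258
~R | (Q | R) = a + b − a·b on (0.2600, 0.8258) = 0.8711
(P | Q) | (~R | (Q | R)) = a + b − a·b on (0.5578, 0.8711) = 0.9430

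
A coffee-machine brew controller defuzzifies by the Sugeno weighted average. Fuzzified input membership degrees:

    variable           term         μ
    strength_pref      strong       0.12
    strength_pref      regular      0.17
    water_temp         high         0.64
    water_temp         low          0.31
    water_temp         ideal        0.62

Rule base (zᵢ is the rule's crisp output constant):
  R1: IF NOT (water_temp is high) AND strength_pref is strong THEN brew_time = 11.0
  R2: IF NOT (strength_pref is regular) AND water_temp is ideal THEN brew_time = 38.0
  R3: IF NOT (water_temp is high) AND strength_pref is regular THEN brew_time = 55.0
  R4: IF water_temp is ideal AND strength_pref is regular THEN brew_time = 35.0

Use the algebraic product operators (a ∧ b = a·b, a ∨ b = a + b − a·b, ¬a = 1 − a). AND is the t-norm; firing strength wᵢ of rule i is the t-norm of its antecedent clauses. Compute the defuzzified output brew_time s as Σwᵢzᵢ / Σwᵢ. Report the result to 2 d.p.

37.39

R1 (z=11.0): ¬high=1−0.64=0.36, strong=0.12; AND[a·b] → w = 0.0432
R2 (z=38.0): ¬regular=1−0.17=0.83, ideal=0.62; AND[a·b] → w = 0.5146
R3 (z=55.0): ¬high=1−0.64=0.36, regular=0.17; AND[a·b] → w = 0.0612
R4 (z=35.0): ideal=0.62, regular=0.17; AND[a·b] → w = 0.1054
Weighted average = (0.0432·11.0 + 0.5146·38.0 + 0.0612·55.0 + 0.1054·35.0) / (0.0432 + 0.5146 + 0.0612 + 0.1054)
  = 27.0850 / 0.7244 = 37.39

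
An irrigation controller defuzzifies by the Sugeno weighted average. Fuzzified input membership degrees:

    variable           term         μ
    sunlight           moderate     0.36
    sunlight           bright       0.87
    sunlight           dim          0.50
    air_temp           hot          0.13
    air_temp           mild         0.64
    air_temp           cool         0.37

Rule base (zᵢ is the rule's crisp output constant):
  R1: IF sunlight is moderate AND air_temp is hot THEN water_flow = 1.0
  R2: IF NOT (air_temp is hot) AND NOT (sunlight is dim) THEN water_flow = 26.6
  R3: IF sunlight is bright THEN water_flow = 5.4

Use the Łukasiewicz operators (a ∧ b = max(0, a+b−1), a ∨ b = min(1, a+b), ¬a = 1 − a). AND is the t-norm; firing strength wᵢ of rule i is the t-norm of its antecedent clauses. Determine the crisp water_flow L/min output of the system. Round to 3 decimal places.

11.726

R1 (z=1.0): moderate=0.36, hot=0.13; AND[max(0, a+b−1)] → w = 0.00
R2 (z=26.6): ¬hot=1−0.13=0.87, ¬dim=1−0.50=0.50; AND[max(0, a+b−1)] → w = 0.37
R3 (z=5.4): bright=0.87 → w = 0.87
Weighted average = (0.00·1.0 + 0.37·26.6 + 0.87·5.4) / (0.00 + 0.37 + 0.87)
  = 14.5400 / 1.2400 = 11.726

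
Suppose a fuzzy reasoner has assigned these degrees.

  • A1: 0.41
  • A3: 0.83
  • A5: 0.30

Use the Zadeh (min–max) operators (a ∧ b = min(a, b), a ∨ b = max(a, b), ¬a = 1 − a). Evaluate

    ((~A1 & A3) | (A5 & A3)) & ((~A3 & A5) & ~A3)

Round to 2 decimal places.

0.17

~A1 = 1 − 0.41 = 0.59
~A1 & A3 = min(a, b) on (0.59, 0.83) = 0.59
A5 & A3 = min(a, b) on (0.30, 0.83) = 0.30
(~A1 & A3) | (A5 & A3) = max(a, b) on (0.59, 0.30) = 0.59
~A3 = 1 − 0.83 = 0.17
~A3 & A5 = min(a, b) on (0.17, 0.30) = 0.17
~A3 = 1 − 0.83 = 0.17
(~A3 & A5) & ~A3 = min(a, b) on (0.17, 0.17) = 0.17
((~A1 & A3) | (A5 & A3)) & ((~A3 & A5) & ~A3) = min(a, b) on (0.59, 0.17) = 0.17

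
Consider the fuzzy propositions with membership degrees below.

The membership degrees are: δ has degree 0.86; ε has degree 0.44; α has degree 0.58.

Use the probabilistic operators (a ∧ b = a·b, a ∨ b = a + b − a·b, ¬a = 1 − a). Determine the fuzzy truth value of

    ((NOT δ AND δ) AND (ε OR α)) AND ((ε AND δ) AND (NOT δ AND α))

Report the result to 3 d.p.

NOT δ = 1 − 0.8600 = 0.1400
NOT δ AND δ = a·b on (0.1400, 0.8600) = 0.1204
ε OR α = a + b − a·b on (0.4400, 0.5800) = 0.7648
(NOT δ AND δ) AND (ε OR α) = a·b on (0.1204, 0.7648) = 0.0921
ε AND δ = a·b on (0.4400, 0.8600) = 0.3784
NOT δ = 1 − 0.8600 = 0.1400
NOT δ AND α = a·b on (0.1400, 0.5800) = 0.0812
(ε AND δ) AND (NOT δ AND α) = a·b on (0.3784, 0.0812) = 0.0307
((NOT δ AND δ) AND (ε OR α)) AND ((ε AND δ) AND (NOT δ AND α)) = a·b on (0.0921, 0.0307) = 0.0028

0.003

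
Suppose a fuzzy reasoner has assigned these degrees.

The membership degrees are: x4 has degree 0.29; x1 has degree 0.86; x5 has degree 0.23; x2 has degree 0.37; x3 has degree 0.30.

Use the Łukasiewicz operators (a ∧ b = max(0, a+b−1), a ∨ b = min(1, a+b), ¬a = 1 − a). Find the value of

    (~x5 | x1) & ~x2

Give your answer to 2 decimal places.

0.63

~x5 = 1 − 0.23 = 0.77
~x5 | x1 = min(1, a+b) on (0.77, 0.86) = 1.00
~x2 = 1 − 0.37 = 0.63
(~x5 | x1) & ~x2 = max(0, a+b−1) on (1.00, 0.63) = 0.63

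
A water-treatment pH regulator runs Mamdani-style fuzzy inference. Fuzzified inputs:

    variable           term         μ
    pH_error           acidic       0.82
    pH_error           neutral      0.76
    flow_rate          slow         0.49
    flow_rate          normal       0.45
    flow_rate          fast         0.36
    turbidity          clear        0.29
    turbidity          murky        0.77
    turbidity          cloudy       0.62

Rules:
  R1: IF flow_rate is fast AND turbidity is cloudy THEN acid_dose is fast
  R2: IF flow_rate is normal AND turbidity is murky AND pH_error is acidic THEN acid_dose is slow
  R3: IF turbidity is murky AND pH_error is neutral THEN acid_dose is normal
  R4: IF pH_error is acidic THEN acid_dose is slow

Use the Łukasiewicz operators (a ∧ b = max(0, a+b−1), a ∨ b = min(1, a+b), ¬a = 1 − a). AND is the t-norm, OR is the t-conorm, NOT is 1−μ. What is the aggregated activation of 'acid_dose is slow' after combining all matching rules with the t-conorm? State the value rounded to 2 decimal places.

R1: fast=0.36, cloudy=0.62; AND[max(0, a+b−1)] → w = 0.00
R2: normal=0.45, murky=0.77, acidic=0.82; AND[max(0, a+b−1)] → w = 0.04
R3: murky=0.77, neutral=0.76; AND[max(0, a+b−1)] → w = 0.53
R4: acidic=0.82 → w = 0.82
Rules with consequent 'slow': {R2, R4} → strengths 0.04, 0.82
Aggregate via t-conorm [min(1, a+b)]: 0.86

0.86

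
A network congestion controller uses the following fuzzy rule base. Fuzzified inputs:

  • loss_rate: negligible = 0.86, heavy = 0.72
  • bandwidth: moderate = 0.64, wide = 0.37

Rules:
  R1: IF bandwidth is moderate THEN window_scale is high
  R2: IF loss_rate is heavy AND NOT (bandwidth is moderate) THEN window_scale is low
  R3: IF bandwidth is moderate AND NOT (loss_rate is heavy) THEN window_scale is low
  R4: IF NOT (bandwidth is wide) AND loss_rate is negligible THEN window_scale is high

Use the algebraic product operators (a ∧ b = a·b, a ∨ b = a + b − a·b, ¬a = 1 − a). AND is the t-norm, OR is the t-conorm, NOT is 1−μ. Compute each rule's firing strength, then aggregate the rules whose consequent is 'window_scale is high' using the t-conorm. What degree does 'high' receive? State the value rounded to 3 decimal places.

R1: moderate=0.64 → w = 0.6400
R2: heavy=0.72, ¬moderate=1−0.64=0.36; AND[a·b] → w = 0.2592
R3: moderate=0.64, ¬heavy=1−0.72=0.28; AND[a·b] → w = 0.1792
R4: ¬wide=1−0.37=0.63, negligible=0.86; AND[a·b] → w = 0.5418
Rules with consequent 'high': {R1, R4} → strengths 0.6400, 0.5418
Aggregate via t-conorm [a + b − a·b]: 0.8350

0.835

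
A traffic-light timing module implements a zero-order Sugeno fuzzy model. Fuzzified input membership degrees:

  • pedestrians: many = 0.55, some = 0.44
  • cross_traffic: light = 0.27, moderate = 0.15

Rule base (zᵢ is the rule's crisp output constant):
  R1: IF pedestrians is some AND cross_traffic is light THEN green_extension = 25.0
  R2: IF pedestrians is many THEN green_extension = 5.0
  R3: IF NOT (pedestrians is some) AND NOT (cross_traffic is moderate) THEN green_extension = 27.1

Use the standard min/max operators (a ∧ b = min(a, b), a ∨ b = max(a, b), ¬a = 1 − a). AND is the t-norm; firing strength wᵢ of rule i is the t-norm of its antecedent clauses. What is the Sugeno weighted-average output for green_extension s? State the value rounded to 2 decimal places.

17.88

R1 (z=25.0): some=0.44, light=0.27; AND[min(a, b)] → w = 0.27
R2 (z=5.0): many=0.55 → w = 0.55
R3 (z=27.1): ¬some=1−0.44=0.56, ¬moderate=1−0.15=0.85; AND[min(a, b)] → w = 0.56
Weighted average = (0.27·25.0 + 0.55·5.0 + 0.56·27.1) / (0.27 + 0.55 + 0.56)
  = 24.6760 / 1.3800 = 17.88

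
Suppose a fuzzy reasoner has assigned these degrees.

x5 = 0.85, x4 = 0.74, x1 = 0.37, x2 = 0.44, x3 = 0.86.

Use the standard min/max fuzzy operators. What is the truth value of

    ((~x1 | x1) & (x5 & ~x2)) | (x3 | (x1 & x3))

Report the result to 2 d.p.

~x1 = 1 − 0.37 = 0.63
~x1 | x1 = max(a, b) on (0.63, 0.37) = 0.63
~x2 = 1 − 0.44 = 0.56
x5 & ~x2 = min(a, b) on (0.85, 0.56) = 0.56
(~x1 | x1) & (x5 & ~x2) = min(a, b) on (0.63, 0.56) = 0.56
x1 & x3 = min(a, b) on (0.37, 0.86) = 0.37
x3 | (x1 & x3) = max(a, b) on (0.86, 0.37) = 0.86
((~x1 | x1) & (x5 & ~x2)) | (x3 | (x1 & x3)) = max(a, b) on (0.56, 0.86) = 0.86

0.86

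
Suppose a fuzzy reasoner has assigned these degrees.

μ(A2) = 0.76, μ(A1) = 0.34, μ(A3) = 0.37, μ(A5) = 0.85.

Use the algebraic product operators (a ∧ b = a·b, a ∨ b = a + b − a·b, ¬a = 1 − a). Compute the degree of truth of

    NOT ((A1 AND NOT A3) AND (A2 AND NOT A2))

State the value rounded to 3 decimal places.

0.961

NOT A3 = 1 − 0.3700 = 0.6300
A1 AND NOT A3 = a·b on (0.3400, 0.6300) = 0.2142
NOT A2 = 1 − 0.7600 = 0.2400
A2 AND NOT A2 = a·b on (0.7600, 0.2400) = 0.1824
(A1 AND NOT A3) AND (A2 AND NOT A2) = a·b on (0.2142, 0.1824) = 0.0391
NOT ((A1 AND NOT A3) AND (A2 AND NOT A2)) = 1 − 0.0391 = 0.9609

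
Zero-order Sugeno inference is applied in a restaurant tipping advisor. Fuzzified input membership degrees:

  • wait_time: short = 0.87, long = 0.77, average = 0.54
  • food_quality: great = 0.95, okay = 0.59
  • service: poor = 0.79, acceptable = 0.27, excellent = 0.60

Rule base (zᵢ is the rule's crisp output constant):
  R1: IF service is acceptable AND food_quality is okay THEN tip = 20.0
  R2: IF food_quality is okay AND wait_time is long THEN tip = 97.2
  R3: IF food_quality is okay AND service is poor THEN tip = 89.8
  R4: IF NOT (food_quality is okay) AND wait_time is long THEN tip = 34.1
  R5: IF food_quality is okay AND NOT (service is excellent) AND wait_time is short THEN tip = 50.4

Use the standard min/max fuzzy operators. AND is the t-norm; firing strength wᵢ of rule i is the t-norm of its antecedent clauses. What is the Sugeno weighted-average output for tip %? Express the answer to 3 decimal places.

66.315

R1 (z=20.0): acceptable=0.27, okay=0.59; AND[min(a, b)] → w = 0.27
R2 (z=97.2): okay=0.59, long=0.77; AND[min(a, b)] → w = 0.59
R3 (z=89.8): okay=0.59, poor=0.79; AND[min(a, b)] → w = 0.59
R4 (z=34.1): ¬okay=1−0.59=0.41, long=0.77; AND[min(a, b)] → w = 0.41
R5 (z=50.4): okay=0.59, ¬excellent=1−0.60=0.40, short=0.87; AND[min(a, b)] → w = 0.40
Weighted average = (0.27·20.0 + 0.59·97.2 + 0.59·89.8 + 0.41·34.1 + 0.40·50.4) / (0.27 + 0.59 + 0.59 + 0.41 + 0.40)
  = 149.8710 / 2.2600 = 66.315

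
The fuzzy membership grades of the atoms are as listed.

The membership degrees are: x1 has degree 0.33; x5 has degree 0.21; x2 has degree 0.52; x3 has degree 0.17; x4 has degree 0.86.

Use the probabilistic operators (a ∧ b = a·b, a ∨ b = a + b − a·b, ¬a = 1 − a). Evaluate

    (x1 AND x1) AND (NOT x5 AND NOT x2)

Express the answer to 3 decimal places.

x1 AND x1 = a·b on (0.3300, 0.3300) = 0.1089
NOT x5 = 1 − 0.2100 = 0.7900
NOT x2 = 1 − 0.5200 = 0.4800
NOT x5 AND NOT x2 = a·b on (0.7900, 0.4800) = 0.3792
(x1 AND x1) AND (NOT x5 AND NOT x2) = a·b on (0.1089, 0.3792) = 0.0413

0.041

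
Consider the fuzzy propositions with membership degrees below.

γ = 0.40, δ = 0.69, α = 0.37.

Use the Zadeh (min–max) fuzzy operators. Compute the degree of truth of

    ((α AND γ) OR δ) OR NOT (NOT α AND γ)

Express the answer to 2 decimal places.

α AND γ = min(a, b) on (0.37, 0.40) = 0.37
(α AND γ) OR δ = max(a, b) on (0.37, 0.69) = 0.69
NOT α = 1 − 0.37 = 0.63
NOT α AND γ = min(a, b) on (0.63, 0.40) = 0.40
NOT (NOT α AND γ) = 1 − 0.40 = 0.60
((α AND γ) OR δ) OR NOT (NOT α AND γ) = max(a, b) on (0.69, 0.60) = 0.69

0.69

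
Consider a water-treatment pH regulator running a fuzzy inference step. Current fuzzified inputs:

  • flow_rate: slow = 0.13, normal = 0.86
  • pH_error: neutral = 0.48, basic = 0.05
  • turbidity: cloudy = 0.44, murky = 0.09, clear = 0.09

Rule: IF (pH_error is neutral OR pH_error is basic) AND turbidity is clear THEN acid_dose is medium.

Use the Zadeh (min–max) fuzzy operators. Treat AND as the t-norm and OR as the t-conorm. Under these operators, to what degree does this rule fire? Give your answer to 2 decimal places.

firing strength: (neutral=0.48 OR basic=0.05) = 0.48; AND[min(a, b)] with clear=0.09 → w = 0.09

0.09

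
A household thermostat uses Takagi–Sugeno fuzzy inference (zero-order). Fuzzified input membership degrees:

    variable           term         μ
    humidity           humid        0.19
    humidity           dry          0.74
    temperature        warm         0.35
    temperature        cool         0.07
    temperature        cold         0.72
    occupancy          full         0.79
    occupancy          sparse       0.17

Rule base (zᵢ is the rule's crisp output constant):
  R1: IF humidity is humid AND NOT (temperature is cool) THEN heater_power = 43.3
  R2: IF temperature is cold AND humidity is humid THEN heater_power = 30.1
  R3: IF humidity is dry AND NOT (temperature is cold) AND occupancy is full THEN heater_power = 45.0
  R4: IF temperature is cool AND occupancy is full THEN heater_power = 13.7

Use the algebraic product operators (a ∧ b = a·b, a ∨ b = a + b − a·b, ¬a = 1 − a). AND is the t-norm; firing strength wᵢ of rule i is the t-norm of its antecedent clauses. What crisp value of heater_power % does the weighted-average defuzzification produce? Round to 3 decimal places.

R1 (z=43.3): humid=0.19, ¬cool=1−0.07=0.93; AND[a·b] → w = 0.1767
R2 (z=30.1): cold=0.72, humid=0.19; AND[a·b] → w = 0.1368
R3 (z=45.0): dry=0.74, ¬cold=1−0.72=0.28, full=0.79; AND[a·b] → w = 0.1637
R4 (z=13.7): cool=0.07, full=0.79; AND[a·b] → w = 0.0553
Weighted average = (0.1767·43.3 + 0.1368·30.1 + 0.1637·45.0 + 0.0553·13.7) / (0.1767 + 0.1368 + 0.1637 + 0.0553)
  = 19.8924 / 0.5325 = 37.357

37.357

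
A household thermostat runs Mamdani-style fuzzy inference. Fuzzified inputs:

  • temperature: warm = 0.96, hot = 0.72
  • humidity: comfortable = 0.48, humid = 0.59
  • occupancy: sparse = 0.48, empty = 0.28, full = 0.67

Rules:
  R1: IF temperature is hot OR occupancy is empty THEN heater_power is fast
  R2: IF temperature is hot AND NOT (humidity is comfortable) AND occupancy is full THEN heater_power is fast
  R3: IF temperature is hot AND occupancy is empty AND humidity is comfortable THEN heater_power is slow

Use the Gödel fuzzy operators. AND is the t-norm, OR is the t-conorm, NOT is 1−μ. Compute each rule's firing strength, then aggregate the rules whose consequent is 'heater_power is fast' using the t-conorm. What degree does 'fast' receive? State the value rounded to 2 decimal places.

R1: hot=0.72, empty=0.28; OR[max(a, b)] → w = 0.72
R2: hot=0.72, ¬comfortable=1−0.48=0.52, full=0.67; AND[min(a, b)] → w = 0.52
R3: hot=0.72, empty=0.28, comfortable=0.48; AND[min(a, b)] → w = 0.28
Rules with consequent 'fast': {R1, R2} → strengths 0.72, 0.52
Aggregate via t-conorm [max(a, b)]: 0.72

0.72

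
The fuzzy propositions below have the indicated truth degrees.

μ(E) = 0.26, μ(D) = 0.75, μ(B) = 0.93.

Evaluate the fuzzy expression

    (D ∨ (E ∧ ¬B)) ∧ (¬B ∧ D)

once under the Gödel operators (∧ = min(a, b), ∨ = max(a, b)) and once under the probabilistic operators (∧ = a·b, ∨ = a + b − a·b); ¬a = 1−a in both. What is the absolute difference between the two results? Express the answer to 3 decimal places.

Under Gödel:
  ¬B = 1 − 0.93 = 0.07
  E ∧ ¬B = min(a, b) on (0.26, 0.07) = 0.07
  D ∨ (E ∧ ¬B) = max(a, b) on (0.75, 0.07) = 0.75
  ¬B = 1 − 0.93 = 0.07
  ¬B ∧ D = min(a, b) on (0.07, 0.75) = 0.07
  (D ∨ (E ∧ ¬B)) ∧ (¬B ∧ D) = min(a, b) on (0.75, 0.07) = 0.07
  → value = 0.0700
Under probabilistic:
  ¬B = 1 − 0.9300 = 0.0700
  E ∧ ¬B = a·b on (0.2600, 0.0700) = 0.0182
  D ∨ (E ∧ ¬B) = a + b − a·b on (0.7500, 0.0182) = 0.7546
  ¬B = 1 − 0.9300 = 0.0700
  ¬B ∧ D = a·b on (0.0700, 0.7500) = 0.0525
  (D ∨ (E ∧ ¬B)) ∧ (¬B ∧ D) = a·b on (0.7546, 0.0525) = 0.0396
  → value = 0.0396
|0.0700 − 0.0396| = 0.030

0.030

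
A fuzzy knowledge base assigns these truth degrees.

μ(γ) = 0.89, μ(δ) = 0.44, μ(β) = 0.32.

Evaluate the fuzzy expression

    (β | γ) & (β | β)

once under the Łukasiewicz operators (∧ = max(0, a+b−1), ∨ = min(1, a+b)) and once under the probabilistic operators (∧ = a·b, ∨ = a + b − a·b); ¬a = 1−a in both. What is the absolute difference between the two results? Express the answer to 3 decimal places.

Under Łukasiewicz:
  β | γ = min(1, a+b) on (0.32, 0.89) = 1.00
  β | β = min(1, a+b) on (0.32, 0.32) = 0.64
  (β | γ) & (β | β) = max(0, a+b−1) on (1.00, 0.64) = 0.64
  → value = 0.6400
Under probabilistic:
  β | γ = a + b − a·b on (0.3200, 0.8900) = 0.9252
  β | β = a + b − a·b on (0.3200, 0.3200) = 0.5376
  (β | γ) & (β | β) = a·b on (0.9252, 0.5376) = 0.4974
  → value = 0.4974
|0.6400 − 0.4974| = 0.143

0.143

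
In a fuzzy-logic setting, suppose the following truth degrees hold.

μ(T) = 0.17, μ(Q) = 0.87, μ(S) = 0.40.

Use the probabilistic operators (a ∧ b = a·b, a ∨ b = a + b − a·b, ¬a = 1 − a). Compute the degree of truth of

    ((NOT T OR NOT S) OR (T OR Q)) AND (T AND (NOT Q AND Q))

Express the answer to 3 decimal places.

NOT T = 1 − 0.1700 = 0.8300
NOT S = 1 − 0.4000 = 0.6000
NOT T OR NOT S = a + b − a·b on (0.8300, 0.6000) = 0.9320
T OR Q = a + b − a·b on (0.1700, 0.8700) = 0.8921
(NOT T OR NOT S) OR (T OR Q) = a + b − a·b on (0.9320, 0.8921) = 0.9927
NOT Q = 1 − 0.8700 = 0.1300
NOT Q AND Q = a·b on (0.1300, 0.8700) = 0.1131
T AND (NOT Q AND Q) = a·b on (0.1700, 0.1131) = 0.0192
((NOT T OR NOT S) OR (T OR Q)) AND (T AND (NOT Q AND Q)) = a·b on (0.9927, 0.0192) = 0.0191

0.019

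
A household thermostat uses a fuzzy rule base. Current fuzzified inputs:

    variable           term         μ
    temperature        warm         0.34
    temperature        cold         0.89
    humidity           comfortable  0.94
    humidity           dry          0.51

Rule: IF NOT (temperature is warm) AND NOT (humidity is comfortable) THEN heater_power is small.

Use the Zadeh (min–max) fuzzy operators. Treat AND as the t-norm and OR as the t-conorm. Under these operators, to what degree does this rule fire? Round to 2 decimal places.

0.06

firing strength: ¬warm=1−0.34=0.66, ¬comfortable=1−0.94=0.06; AND[min(a, b)] → w = 0.06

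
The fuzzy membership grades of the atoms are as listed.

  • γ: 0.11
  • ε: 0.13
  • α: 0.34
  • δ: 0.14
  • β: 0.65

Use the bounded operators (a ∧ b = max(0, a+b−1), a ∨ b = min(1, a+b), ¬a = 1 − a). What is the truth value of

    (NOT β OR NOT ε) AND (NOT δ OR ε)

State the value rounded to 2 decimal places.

0.99

NOT β = 1 − 0.65 = 0.35
NOT ε = 1 − 0.13 = 0.87
NOT β OR NOT ε = min(1, a+b) on (0.35, 0.87) = 1.00
NOT δ = 1 − 0.14 = 0.86
NOT δ OR ε = min(1, a+b) on (0.86, 0.13) = 0.99
(NOT β OR NOT ε) AND (NOT δ OR ε) = max(0, a+b−1) on (1.00, 0.99) = 0.99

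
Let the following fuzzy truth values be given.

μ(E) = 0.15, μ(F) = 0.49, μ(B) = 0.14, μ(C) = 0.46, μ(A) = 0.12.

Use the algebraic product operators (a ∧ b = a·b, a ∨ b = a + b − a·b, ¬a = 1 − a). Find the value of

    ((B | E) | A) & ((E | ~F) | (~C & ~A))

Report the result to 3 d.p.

B | E = a + b − a·b on (0.1400, 0.1500) = 0.2690
(B | E) | A = a + b − a·b on (0.2690, 0.1200) = 0.3567
~F = 1 − 0.4900 = 0.5100
E | ~F = a + b − a·b on (0.1500, 0.5100) = 0.5835
~C = 1 − 0.4600 = 0.5400
~A = 1 − 0.1200 = 0.8800
~C & ~A = a·b on (0.5400, 0.8800) = 0.4752
(E | ~F) | (~C & ~A) = a + b − a·b on (0.5835, 0.4752) = 0.7814
((B | E) | A) & ((E | ~F) | (~C & ~A)) = a·b on (0.3567, 0.7814) = 0.2787

0.279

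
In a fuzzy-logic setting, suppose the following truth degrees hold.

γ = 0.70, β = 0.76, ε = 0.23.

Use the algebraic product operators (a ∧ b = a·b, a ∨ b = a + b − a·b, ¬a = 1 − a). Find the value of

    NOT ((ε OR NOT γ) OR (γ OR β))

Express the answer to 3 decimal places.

NOT γ = 1 − 0.7000 = 0.3000
ε OR NOT γ = a + b − a·b on (0.2300, 0.3000) = 0.4610
γ OR β = a + b − a·b on (0.7000, 0.7600) = 0.9280
(ε OR NOT γ) OR (γ OR β) = a + b − a·b on (0.4610, 0.9280) = 0.9612
NOT ((ε OR NOT γ) OR (γ OR β)) = 1 − 0.9612 = 0.0388

0.039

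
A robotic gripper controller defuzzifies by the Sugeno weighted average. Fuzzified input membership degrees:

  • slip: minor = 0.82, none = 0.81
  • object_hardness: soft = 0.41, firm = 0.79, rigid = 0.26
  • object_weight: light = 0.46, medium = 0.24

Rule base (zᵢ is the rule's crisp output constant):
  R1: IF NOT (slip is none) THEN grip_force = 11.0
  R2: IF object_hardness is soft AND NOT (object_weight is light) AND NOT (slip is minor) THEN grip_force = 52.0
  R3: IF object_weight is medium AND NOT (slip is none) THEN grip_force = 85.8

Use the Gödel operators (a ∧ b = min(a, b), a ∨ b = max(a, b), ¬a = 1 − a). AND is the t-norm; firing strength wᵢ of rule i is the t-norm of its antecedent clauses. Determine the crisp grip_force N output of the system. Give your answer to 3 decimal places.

R1 (z=11.0): ¬none=1−0.81=0.19 → w = 0.19
R2 (z=52.0): soft=0.41, ¬light=1−0.46=0.54, ¬minor=1−0.82=0.18; AND[min(a, b)] → w = 0.18
R3 (z=85.8): medium=0.24, ¬none=1−0.81=0.19; AND[min(a, b)] → w = 0.19
Weighted average = (0.19·11.0 + 0.18·52.0 + 0.19·85.8) / (0.19 + 0.18 + 0.19)
  = 27.7520 / 0.5600 = 49.557

49.557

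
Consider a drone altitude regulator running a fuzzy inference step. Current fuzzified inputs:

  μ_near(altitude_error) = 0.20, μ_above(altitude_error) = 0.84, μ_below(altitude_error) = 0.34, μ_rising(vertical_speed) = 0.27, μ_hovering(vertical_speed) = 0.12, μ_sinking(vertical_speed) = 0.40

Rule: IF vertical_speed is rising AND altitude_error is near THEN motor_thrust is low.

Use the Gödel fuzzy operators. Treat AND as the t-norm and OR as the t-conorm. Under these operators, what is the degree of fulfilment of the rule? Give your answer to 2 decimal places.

0.20

firing strength: rising=0.27, near=0.20; AND[min(a, b)] → w = 0.20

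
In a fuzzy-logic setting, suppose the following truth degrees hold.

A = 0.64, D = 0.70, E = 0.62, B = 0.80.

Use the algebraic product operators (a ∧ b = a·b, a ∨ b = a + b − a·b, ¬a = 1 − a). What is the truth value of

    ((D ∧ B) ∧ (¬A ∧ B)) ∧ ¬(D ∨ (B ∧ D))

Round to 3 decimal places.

0.021

D ∧ B = a·b on (0.7000, 0.8000) = 0.5600
¬A = 1 − 0.6400 = 0.3600
¬A ∧ B = a·b on (0.3600, 0.8000) = 0.2880
(D ∧ B) ∧ (¬A ∧ B) = a·b on (0.5600, 0.2880) = 0.1613
B ∧ D = a·b on (0.8000, 0.7000) = 0.5600
D ∨ (B ∧ D) = a + b − a·b on (0.7000, 0.5600) = 0.8680
¬(D ∨ (B ∧ D)) = 1 − 0.8680 = 0.1320
((D ∧ B) ∧ (¬A ∧ B)) ∧ ¬(D ∨ (B ∧ D)) = a·b on (0.1613, 0.1320) = 0.0213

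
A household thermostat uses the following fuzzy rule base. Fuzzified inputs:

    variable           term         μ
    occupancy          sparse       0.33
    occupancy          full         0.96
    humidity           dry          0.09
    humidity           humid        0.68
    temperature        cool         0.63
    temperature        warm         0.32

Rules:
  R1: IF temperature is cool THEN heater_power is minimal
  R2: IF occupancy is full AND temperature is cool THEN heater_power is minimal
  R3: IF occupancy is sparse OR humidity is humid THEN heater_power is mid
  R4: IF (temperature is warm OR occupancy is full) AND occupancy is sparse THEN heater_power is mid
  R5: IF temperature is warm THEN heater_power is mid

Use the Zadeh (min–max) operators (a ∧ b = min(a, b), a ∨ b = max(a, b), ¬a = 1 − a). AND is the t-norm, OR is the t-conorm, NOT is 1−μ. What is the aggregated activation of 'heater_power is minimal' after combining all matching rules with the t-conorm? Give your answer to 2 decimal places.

0.63

R1: cool=0.63 → w = 0.63
R2: full=0.96, cool=0.63; AND[min(a, b)] → w = 0.63
R3: sparse=0.33, humid=0.68; OR[max(a, b)] → w = 0.68
R4: (warm=0.32 OR full=0.96) = 0.96; AND[min(a, b)] with sparse=0.33 → w = 0.33
R5: warm=0.32 → w = 0.32
Rules with consequent 'minimal': {R1, R2} → strengths 0.63, 0.63
Aggregate via t-conorm [max(a, b)]: 0.63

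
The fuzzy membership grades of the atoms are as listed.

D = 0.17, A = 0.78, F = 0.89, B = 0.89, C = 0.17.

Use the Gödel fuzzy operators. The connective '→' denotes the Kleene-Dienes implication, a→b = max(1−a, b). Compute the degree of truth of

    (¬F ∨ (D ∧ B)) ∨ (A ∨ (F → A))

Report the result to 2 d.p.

0.78

¬F = 1 − 0.89 = 0.11
D ∧ B = min(a, b) on (0.17, 0.89) = 0.17
¬F ∨ (D ∧ B) = max(a, b) on (0.11, 0.17) = 0.17
F → A  [Kleene-Dienes: max(1−a, b)] with a=0.89, b=0.78 → 0.78
A ∨ (F → A) = max(a, b) on (0.78, 0.78) = 0.78
(¬F ∨ (D ∧ B)) ∨ (A ∨ (F → A)) = max(a, b) on (0.17, 0.78) = 0.78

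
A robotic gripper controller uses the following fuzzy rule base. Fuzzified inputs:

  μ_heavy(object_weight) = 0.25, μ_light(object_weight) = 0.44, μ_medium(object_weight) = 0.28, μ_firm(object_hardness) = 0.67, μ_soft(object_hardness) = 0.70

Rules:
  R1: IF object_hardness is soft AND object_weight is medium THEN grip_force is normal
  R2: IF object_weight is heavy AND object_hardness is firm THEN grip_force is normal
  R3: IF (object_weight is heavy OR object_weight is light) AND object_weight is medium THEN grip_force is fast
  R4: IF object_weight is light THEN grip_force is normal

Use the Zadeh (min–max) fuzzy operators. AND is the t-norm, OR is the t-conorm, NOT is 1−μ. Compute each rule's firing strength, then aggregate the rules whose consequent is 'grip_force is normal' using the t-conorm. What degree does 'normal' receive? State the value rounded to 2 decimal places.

0.44

R1: soft=0.70, medium=0.28; AND[min(a, b)] → w = 0.28
R2: heavy=0.25, firm=0.67; AND[min(a, b)] → w = 0.25
R3: (heavy=0.25 OR light=0.44) = 0.44; AND[min(a, b)] with medium=0.28 → w = 0.28
R4: light=0.44 → w = 0.44
Rules with consequent 'normal': {R1, R2, R4} → strengths 0.28, 0.25, 0.44
Aggregate via t-conorm [max(a, b)]: 0.44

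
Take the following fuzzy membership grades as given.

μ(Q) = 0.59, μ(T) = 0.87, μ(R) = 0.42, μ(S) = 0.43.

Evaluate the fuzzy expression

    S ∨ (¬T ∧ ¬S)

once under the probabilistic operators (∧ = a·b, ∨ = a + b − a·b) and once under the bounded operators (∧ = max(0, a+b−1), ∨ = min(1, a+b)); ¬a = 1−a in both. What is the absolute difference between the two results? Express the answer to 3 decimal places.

Under probabilistic:
  ¬T = 1 − 0.8700 = 0.1300
  ¬S = 1 − 0.4300 = 0.5700
  ¬T ∧ ¬S = a·b on (0.1300, 0.5700) = 0.0741
  S ∨ (¬T ∧ ¬S) = a + b − a·b on (0.4300, 0.0741) = 0.4722
  → value = 0.4722
Under bounded:
  ¬T = 1 − 0.87 = 0.13
  ¬S = 1 − 0.43 = 0.57
  ¬T ∧ ¬S = max(0, a+b−1) on (0.13, 0.57) = 0.00
  S ∨ (¬T ∧ ¬S) = min(1, a+b) on (0.43, 0.00) = 0.43
  → value = 0.4300
|0.4722 − 0.4300| = 0.042

0.042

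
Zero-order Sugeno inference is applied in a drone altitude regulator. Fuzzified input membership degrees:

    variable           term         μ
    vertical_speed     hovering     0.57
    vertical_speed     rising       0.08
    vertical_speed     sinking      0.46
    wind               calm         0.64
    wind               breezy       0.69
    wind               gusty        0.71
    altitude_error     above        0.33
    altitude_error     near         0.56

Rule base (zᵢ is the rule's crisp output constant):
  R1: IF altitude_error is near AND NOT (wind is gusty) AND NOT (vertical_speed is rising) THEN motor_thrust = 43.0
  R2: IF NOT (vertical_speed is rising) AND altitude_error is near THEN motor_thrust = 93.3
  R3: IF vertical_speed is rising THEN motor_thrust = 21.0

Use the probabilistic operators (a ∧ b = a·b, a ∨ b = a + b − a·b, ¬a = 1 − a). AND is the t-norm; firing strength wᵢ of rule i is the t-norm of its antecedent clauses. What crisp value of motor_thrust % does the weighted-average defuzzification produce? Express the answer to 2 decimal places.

75.44

R1 (z=43.0): near=0.56, ¬gusty=1−0.71=0.29, ¬rising=1−0.08=0.92; AND[a·b] → w = 0.1494
R2 (z=93.3): ¬rising=1−0.08=0.92, near=0.56; AND[a·b] → w = 0.5152
R3 (z=21.0): rising=0.08 → w = 0.0800
Weighted average = (0.1494·43.0 + 0.5152·93.3 + 0.0800·21.0) / (0.1494 + 0.5152 + 0.0800)
  = 56.1727 / 0.7446 = 75.44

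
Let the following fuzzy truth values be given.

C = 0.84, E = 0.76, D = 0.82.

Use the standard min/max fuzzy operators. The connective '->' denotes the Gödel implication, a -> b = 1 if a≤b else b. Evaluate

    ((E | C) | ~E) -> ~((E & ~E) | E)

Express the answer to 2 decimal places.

E | C = max(a, b) on (0.76, 0.84) = 0.84
~E = 1 − 0.76 = 0.24
(E | C) | ~E = max(a, b) on (0.84, 0.24) = 0.84
~E = 1 − 0.76 = 0.24
E & ~E = min(a, b) on (0.76, 0.24) = 0.24
(E & ~E) | E = max(a, b) on (0.24, 0.76) = 0.76
~((E & ~E) | E) = 1 − 0.76 = 0.24
((E | C) | ~E) -> ~((E & ~E) | E)  [Gödel: 1 if a≤b else b] with a=0.84, b=0.24 → 0.24

0.24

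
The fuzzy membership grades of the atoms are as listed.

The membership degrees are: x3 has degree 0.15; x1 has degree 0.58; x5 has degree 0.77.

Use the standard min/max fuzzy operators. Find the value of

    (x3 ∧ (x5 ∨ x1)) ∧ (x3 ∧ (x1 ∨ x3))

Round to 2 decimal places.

0.15

x5 ∨ x1 = max(a, b) on (0.77, 0.58) = 0.77
x3 ∧ (x5 ∨ x1) = min(a, b) on (0.15, 0.77) = 0.15
x1 ∨ x3 = max(a, b) on (0.58, 0.15) = 0.58
x3 ∧ (x1 ∨ x3) = min(a, b) on (0.15, 0.58) = 0.15
(x3 ∧ (x5 ∨ x1)) ∧ (x3 ∧ (x1 ∨ x3)) = min(a, b) on (0.15, 0.15) = 0.15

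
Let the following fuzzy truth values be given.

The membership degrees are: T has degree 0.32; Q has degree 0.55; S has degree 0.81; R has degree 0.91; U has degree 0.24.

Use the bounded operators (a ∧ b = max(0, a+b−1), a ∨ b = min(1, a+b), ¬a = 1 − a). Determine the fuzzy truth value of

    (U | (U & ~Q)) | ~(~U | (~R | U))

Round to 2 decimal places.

~Q = 1 − 0.55 = 0.45
U & ~Q = max(0, a+b−1) on (0.24, 0.45) = 0.00
U | (U & ~Q) = min(1, a+b) on (0.24, 0.00) = 0.24
~U = 1 − 0.24 = 0.76
~R = 1 − 0.91 = 0.09
~R | U = min(1, a+b) on (0.09, 0.24) = 0.33
~U | (~R | U) = min(1, a+b) on (0.76, 0.33) = 1.00
~(~U | (~R | U)) = 1 − 1.00 = 0.00
(U | (U & ~Q)) | ~(~U | (~R | U)) = min(1, a+b) on (0.24, 0.00) = 0.24

0.24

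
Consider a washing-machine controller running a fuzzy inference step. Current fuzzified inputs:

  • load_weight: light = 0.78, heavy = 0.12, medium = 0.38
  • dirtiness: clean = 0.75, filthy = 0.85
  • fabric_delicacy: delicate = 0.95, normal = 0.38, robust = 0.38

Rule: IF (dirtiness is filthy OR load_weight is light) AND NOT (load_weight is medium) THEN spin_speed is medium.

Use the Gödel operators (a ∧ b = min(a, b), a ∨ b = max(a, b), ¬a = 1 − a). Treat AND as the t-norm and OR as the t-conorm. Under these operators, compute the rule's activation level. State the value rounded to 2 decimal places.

0.62

firing strength: (filthy=0.85 OR light=0.78) = 0.85; AND[min(a, b)] with ¬medium=1−0.38=0.62 → w = 0.62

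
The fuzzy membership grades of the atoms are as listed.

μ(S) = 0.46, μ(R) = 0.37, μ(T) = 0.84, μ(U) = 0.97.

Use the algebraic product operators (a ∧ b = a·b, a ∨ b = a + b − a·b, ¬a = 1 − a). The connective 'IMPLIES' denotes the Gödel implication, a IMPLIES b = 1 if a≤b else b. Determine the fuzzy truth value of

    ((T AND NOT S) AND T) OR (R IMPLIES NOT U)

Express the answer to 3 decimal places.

0.400

NOT S = 1 − 0.4600 = 0.5400
T AND NOT S = a·b on (0.8400, 0.5400) = 0.4536
(T AND NOT S) AND T = a·b on (0.4536, 0.8400) = 0.3810
NOT U = 1 − 0.9700 = 0.0300
R IMPLIES NOT U  [Gödel: 1 if a≤b else b] with a=0.3700, b=0.0300 → 0.0300
((T AND NOT S) AND T) OR (R IMPLIES NOT U) = a + b − a·b on (0.3810, 0.0300) = 0.3996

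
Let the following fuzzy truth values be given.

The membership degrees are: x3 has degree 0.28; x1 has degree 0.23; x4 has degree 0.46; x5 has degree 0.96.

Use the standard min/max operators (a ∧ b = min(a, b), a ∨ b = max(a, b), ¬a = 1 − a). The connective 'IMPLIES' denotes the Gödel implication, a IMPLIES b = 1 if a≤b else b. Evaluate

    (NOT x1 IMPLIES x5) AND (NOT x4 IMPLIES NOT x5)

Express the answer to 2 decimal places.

NOT x1 = 1 − 0.23 = 0.77
NOT x1 IMPLIES x5  [Gödel: 1 if a≤b else b] with a=0.77, b=0.96 → 1.00
NOT x4 = 1 − 0.46 = 0.54
NOT x5 = 1 − 0.96 = 0.04
NOT x4 IMPLIES NOT x5  [Gödel: 1 if a≤b else b] with a=0.54, b=0.04 → 0.04
(NOT x1 IMPLIES x5) AND (NOT x4 IMPLIES NOT x5) = min(a, b) on (1.00, 0.04) = 0.04

0.04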